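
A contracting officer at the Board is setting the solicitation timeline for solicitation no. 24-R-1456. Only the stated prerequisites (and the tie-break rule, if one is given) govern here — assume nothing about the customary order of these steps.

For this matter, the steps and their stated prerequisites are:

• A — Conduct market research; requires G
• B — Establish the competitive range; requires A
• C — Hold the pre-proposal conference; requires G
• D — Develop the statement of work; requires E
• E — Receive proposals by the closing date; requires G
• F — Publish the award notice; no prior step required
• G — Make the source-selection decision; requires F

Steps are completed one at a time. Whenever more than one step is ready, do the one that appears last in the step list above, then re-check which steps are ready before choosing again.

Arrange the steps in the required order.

F has no prerequisites → F first.
That leaves G as the only ready step → G.
E, C and A are all available; E is listed later → E.
D now also ready, so the ready set is {D, C, A}; D is listed later → D.
C and A are both available; C is listed later → C.
Next only A has its prerequisites met → A.
B needed A, now all done → B.

F G E D C A B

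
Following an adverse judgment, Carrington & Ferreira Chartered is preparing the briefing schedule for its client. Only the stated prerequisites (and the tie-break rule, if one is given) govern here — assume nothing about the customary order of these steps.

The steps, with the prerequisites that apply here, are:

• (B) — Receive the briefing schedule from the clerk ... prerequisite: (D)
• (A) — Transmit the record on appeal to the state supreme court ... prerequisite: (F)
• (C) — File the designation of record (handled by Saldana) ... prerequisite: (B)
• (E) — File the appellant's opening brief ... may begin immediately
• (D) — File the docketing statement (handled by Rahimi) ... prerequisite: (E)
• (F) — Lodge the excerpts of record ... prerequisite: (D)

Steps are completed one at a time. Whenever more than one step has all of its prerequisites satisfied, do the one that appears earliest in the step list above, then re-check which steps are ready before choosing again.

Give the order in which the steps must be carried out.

Only (E) has no prerequisites, so it is first.
That leaves (D) as the only ready step → (D).
(B) and (F) are both available; (B) is listed earlier → (B).
Ready: (C) and (F). (C) is listed earlier → (C).
(F) is the only step now ready → (F).
(A) is the only step now ready → (A).

(E), (D), (B), (C), (F), (A)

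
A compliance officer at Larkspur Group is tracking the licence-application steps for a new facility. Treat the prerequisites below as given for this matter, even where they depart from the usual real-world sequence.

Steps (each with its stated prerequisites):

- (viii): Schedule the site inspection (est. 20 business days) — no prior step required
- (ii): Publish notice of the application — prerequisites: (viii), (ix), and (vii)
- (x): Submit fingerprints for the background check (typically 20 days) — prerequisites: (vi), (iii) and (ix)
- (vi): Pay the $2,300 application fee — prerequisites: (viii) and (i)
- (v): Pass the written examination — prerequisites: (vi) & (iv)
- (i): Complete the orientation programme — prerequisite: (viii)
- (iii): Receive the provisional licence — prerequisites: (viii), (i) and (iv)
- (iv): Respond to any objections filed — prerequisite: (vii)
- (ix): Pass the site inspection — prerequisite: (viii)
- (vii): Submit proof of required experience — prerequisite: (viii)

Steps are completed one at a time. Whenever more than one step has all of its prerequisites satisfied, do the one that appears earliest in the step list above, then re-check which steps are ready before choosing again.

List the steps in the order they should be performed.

(viii) has no prerequisites → (viii) first.
Now (i), (ix) and (vii) have their prerequisites met. (i) is listed earlier, so (i) next.
(vi) now also ready, so the ready set is {(vi), (ix), (vii)}; (vi) is listed earlier → (vi).
Now (ix) and (vii) have their prerequisites met. (ix) is listed earlier, so (ix) next.
(vii) is the only step now ready → (vii).
(ii) and (iv) are both available; (ii) is listed earlier → (ii).
(iv) needed (vii), now all done → (iv).
Ready: (v) and (iii). (v) is listed earlier → (v).
(iii) needed (viii), (i) and (iv), now all done → (iii).
(x) needed (vi), (iii) and (ix), now all done → (x).

(viii) (i) (vi) (ix) (vii) (ii) (iv) (v) (iii) (x)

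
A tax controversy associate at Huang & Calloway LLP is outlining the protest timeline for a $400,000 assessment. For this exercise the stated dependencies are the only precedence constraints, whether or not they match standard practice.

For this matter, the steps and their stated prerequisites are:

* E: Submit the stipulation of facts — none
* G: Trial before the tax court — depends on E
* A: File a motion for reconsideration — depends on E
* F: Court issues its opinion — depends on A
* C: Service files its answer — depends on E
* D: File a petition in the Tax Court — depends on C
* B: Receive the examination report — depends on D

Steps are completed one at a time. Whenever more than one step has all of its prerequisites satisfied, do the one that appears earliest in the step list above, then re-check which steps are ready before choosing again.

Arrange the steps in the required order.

E, G, A, F, C, D, B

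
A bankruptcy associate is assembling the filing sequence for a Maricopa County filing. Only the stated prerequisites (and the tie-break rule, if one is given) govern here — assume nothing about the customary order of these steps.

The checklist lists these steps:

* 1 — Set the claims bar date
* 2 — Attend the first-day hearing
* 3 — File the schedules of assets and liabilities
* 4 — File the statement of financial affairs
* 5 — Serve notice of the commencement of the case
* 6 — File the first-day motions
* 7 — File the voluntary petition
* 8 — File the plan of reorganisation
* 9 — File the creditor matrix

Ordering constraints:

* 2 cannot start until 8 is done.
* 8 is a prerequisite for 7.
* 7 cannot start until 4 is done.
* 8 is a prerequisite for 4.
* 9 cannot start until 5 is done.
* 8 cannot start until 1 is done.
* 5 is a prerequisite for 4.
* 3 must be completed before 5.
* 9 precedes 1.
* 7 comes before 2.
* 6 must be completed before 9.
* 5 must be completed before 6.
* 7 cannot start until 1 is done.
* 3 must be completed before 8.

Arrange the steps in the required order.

3, 5, 6, 9, 1, 8, 4, 7, 2

Only 3 has no prerequisites, so it is first.
That leaves 5 as the only ready step → 5.
6 is the only step now ready → 6.
9 is the only step now ready → 9.
1 is the only step now ready → 1.
That leaves 8 as the only ready step → 8.
4 is the only step now ready → 4.
7 needed 1, 4 and 8, now all done → 7.
2 is the only step now ready → 2.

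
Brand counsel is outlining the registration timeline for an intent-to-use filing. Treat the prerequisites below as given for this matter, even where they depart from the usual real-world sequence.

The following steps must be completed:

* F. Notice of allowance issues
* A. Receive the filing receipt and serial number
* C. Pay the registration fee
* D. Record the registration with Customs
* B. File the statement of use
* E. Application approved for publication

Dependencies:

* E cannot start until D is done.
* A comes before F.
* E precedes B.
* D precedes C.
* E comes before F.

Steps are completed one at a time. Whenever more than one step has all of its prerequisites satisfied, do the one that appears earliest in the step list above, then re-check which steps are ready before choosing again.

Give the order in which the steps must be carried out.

A, D, C, E, F, B

A and D have no prerequisites; A is listed earlier, so A is first.
D is the only step now ready → D.
C and E are both available; C is listed earlier → C.
Next only E has its prerequisites met → E.
Now F and B have their prerequisites met. F is listed earlier, so F next.
That leaves B as the only ready step → B.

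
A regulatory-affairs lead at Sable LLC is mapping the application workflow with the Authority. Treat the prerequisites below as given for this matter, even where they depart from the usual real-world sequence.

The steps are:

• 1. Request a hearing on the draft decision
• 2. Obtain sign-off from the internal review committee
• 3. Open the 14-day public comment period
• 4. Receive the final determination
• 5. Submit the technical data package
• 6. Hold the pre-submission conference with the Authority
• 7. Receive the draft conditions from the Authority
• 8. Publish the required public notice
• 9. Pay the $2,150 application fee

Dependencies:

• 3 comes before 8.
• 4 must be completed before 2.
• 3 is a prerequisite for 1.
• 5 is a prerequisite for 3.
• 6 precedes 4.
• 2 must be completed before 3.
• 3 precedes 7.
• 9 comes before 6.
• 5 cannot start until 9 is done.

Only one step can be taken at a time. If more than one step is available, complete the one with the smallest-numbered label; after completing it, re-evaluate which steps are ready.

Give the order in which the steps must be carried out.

9 5 6 4 2 3 1 7 8

Only 9 has no prerequisites, so it is first.
5 and 6 are both available; 5 has the earlier label → 5.
6 needed 9, now all done → 6.
Next only 4 has its prerequisites met → 4.
2 needed 4, now all done → 2.
3 needed 2 and 5, now all done → 3.
Ready: 1, 7 and 8. 1 has the earlier label → 1.
7 and 8 are both available; 7 has the earlier label → 7.
8 needed 3, now all done → 8.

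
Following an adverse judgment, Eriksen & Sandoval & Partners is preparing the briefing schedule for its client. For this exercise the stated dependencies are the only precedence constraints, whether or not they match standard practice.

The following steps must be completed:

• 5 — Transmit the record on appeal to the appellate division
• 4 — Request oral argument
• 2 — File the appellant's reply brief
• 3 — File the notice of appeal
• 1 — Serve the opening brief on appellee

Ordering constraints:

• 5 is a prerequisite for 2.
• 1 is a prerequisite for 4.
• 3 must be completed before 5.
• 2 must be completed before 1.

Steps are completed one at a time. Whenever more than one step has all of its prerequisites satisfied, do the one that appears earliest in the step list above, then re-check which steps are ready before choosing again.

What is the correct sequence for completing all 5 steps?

3 is the only step with nothing outstanding, so it goes first.
5 is the only step now ready → 5.
2 needed 5, now all done → 2.
1 needed 2, now all done → 1.
4 needed 1, now all done → 4.

3 5 2 1 4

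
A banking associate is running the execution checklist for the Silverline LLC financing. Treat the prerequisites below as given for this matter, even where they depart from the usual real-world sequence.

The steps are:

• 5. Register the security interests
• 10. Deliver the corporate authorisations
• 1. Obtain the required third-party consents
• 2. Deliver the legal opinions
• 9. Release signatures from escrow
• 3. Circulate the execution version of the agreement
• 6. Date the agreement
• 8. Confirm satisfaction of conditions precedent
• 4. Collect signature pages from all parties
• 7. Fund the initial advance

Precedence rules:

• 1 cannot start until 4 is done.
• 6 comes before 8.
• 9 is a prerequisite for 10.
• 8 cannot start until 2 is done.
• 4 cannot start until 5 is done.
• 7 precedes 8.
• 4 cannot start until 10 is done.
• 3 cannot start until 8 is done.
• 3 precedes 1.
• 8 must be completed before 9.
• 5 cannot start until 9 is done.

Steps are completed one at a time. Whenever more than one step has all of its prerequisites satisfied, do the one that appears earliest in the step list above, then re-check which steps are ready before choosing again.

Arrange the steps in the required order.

Nothing is required for 2, 6 and 7. 2 is listed earlier → 2 first.
Ready: 6 and 7. 6 is listed earlier → 6.
7 is the only step now ready → 7.
8 is the only step now ready → 8.
Now 9 and 3 have their prerequisites met. 9 is listed earlier, so 9 next.
5 and 10 now also ready, so the ready set is {5, 10, 3}; 5 is listed earlier → 5.
Ready: 10 and 3. 10 is listed earlier → 10.
4 now also ready, so the ready set is {3, 4}; 3 is listed earlier → 3.
4 is the only step now ready → 4.
That leaves 1 as the only ready step → 1.

2 6 7 8 9 5 10 3 4 1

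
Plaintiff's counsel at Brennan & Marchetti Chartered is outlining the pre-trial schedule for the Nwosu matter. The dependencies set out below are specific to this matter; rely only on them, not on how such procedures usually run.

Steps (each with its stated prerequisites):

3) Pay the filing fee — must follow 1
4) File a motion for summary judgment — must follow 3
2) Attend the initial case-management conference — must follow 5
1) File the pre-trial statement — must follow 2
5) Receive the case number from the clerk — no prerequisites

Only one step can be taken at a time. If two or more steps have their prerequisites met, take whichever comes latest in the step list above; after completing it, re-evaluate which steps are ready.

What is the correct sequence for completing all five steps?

5, 2, 1, 3, 4

5 is the only step with nothing outstanding, so it goes first.
That leaves 2 as the only ready step → 2.
1 needed 2, now all done → 1.
3 is the only step now ready → 3.
4 needed 3, now all done → 4.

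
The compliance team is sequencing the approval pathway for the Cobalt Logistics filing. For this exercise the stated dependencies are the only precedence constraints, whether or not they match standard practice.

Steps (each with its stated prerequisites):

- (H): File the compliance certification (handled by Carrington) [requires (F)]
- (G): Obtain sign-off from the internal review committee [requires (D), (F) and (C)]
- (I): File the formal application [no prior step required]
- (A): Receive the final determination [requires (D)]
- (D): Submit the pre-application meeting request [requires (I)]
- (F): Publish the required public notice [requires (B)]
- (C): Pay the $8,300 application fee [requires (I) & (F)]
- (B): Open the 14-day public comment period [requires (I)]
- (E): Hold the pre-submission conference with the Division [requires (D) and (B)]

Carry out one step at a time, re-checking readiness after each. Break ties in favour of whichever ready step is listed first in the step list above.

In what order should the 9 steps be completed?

(I), (D), (A), (B), (F), (H), (C), (G), (E)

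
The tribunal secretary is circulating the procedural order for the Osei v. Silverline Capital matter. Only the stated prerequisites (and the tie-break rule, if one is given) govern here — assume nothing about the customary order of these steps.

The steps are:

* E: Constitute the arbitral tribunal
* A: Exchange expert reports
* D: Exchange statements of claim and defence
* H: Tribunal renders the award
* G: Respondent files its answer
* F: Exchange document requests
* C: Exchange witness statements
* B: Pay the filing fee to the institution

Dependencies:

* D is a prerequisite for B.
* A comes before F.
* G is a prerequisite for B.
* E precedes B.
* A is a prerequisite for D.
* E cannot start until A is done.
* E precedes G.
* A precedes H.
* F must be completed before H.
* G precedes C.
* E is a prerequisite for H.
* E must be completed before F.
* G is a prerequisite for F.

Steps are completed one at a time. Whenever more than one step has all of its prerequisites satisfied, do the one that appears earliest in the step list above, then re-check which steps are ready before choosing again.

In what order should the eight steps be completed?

Only A has no prerequisites, so it is first.
Ready: E and D. E is listed earlier → E.
G now also ready, so the ready set is {D, G}; D is listed earlier → D.
G needed E, now all done → G.
Ready: F, C and B. F is listed earlier → F.
Now H, C and B have their prerequisites met. H is listed earlier, so H next.
Now C and B have their prerequisites met. C is listed earlier, so C next.
B needed E, D and G, now all done → B.

A → E → D → G → F → H → C → B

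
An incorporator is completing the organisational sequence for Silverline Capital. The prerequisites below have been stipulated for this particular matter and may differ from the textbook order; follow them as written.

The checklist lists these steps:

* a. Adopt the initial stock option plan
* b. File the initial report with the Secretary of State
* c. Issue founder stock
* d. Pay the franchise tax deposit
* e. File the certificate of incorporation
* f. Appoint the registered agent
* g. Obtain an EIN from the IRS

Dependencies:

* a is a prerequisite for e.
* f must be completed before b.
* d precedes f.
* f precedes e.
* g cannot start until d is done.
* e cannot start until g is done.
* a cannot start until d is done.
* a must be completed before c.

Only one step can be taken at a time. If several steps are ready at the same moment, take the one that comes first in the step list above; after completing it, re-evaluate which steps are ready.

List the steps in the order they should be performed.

d → a → c → f → b → g → e

Only d has no prerequisites, so it is first.
Ready: a, f and g. a is listed earlier → a.
Ready: c, f and g. c is listed earlier → c.
Now f and g have their prerequisites met. f is listed earlier, so f next.
b now also ready, so the ready set is {b, g}; b is listed earlier → b.
Next only g has its prerequisites met → g.
e needed a, f and g, now all done → e.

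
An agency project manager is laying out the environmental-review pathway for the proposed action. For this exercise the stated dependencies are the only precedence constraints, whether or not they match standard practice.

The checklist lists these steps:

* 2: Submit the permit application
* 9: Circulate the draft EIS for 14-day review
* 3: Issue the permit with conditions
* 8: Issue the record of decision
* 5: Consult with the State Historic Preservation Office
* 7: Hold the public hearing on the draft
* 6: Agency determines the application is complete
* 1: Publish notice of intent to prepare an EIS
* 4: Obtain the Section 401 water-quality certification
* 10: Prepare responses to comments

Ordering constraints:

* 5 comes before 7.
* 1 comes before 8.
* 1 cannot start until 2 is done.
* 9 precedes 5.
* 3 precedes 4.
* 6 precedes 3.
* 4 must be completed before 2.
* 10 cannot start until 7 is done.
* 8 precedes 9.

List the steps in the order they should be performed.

6, 3, 4, 2, 1, 8, 9, 5, 7, 10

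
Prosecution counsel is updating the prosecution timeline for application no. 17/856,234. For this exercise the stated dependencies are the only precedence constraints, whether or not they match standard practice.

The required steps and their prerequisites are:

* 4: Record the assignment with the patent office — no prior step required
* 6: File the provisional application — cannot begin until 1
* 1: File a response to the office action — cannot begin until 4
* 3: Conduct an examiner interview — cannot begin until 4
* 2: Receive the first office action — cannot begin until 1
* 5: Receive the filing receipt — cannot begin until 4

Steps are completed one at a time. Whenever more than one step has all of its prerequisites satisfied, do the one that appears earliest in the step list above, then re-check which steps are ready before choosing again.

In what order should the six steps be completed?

4 has no prerequisites → 4 first.
Ready: 1, 3 and 5. 1 is listed earlier → 1.
6 and 2 now also ready, so the ready set is {6, 3, 2, 5}; 6 is listed earlier → 6.
Now 3, 2 and 5 have their prerequisites met. 3 is listed earlier, so 3 next.
2 and 5 are both available; 2 is listed earlier → 2.
5 needed 4, now all done → 5.

4 1 6 3 2 5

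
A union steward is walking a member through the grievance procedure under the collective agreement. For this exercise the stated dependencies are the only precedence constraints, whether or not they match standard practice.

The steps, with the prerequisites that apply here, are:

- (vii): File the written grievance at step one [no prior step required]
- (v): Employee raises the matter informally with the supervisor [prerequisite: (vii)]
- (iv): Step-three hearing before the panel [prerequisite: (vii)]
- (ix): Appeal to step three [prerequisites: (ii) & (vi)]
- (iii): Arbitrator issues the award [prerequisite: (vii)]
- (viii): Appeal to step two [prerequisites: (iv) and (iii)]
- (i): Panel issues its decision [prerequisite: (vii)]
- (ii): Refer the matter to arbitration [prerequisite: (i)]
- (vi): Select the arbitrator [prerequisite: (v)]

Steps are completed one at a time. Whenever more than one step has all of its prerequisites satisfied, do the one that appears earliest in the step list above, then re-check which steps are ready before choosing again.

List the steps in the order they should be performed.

(vii) has no prerequisites → (vii) first.
Now (v), (iv), (iii) and (i) have their prerequisites met. (v) is listed earlier, so (v) next.
(vi) now also ready, so the ready set is {(iv), (iii), (i), (vi)}; (iv) is listed earlier → (iv).
Now (iii), (i) and (vi) have their prerequisites met. (iii) is listed earlier, so (iii) next.
Now (viii), (i) and (vi) have their prerequisites met. (viii) is listed earlier, so (viii) next.
(i) and (vi) are both available; (i) is listed earlier → (i).
(ii) now also ready, so the ready set is {(ii), (vi)}; (ii) is listed earlier → (ii).
(vi) needed (v), now all done → (vi).
Next only (ix) has its prerequisites met → (ix).

(vii), (v), (iv), (iii), (viii), (i), (ii), (vi), (ix)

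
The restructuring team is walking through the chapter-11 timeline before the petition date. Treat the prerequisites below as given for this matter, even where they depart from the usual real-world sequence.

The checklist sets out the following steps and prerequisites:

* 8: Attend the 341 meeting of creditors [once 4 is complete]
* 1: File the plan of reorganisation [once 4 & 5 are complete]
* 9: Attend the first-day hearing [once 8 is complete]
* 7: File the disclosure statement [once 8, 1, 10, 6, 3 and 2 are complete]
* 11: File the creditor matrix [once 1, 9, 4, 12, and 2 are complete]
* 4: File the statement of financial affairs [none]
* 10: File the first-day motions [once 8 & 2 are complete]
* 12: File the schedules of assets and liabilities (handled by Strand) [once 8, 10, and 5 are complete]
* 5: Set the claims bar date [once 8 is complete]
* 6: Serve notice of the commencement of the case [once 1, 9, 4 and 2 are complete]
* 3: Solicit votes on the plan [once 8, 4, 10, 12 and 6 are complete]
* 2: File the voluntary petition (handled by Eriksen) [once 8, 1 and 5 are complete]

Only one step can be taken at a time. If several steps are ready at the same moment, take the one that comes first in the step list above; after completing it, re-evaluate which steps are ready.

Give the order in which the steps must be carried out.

Only 4 has no prerequisites, so it is first.
8 needed 4, now all done → 8.
Ready: 9 and 5. 9 is listed earlier → 9.
5 needed 8, now all done → 5.
That leaves 1 as the only ready step → 1.
That leaves 2 as the only ready step → 2.
Now 10 and 6 have their prerequisites met. 10 is listed earlier, so 10 next.
12 now also ready, so the ready set is {12, 6}; 12 is listed earlier → 12.
11 and 6 are both available; 11 is listed earlier → 11.
That leaves 6 as the only ready step → 6.
Next only 3 has its prerequisites met → 3.
7 is the only step now ready → 7.

4 8 9 5 1 2 10 12 11 6 3 7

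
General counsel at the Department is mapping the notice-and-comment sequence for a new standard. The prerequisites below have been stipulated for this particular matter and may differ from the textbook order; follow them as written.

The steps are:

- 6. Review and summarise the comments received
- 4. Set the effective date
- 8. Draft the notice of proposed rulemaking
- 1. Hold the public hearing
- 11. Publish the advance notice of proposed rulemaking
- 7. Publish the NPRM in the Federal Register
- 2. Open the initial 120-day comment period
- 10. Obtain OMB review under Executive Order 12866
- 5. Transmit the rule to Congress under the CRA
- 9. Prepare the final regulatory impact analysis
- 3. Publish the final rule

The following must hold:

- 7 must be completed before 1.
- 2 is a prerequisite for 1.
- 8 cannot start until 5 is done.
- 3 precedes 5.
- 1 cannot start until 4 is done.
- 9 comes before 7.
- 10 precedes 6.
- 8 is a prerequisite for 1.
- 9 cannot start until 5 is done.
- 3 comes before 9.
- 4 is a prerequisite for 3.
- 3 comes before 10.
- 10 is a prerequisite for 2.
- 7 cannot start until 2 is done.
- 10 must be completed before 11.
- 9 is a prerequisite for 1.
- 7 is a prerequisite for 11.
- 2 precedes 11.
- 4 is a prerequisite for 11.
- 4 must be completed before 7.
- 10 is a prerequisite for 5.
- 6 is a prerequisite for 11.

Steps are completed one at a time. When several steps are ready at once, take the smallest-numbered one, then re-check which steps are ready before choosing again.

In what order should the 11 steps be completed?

4 3 10 2 5 6 8 9 7 1 11

4 has no prerequisites → 4 first.
3 needed 4, now all done → 3.
Next only 10 has its prerequisites met → 10.
Ready: 2, 5 and 6. 2 has the earlier label → 2.
Ready: 5 and 6. 5 has the earlier label → 5.
8 and 9 now also ready, so the ready set is {6, 8, 9}; 6 has the earlier label → 6.
Ready: 8 and 9. 8 has the earlier label → 8.
9 needed 3 and 5, now all done → 9.
That leaves 7 as the only ready step → 7.
Ready: 1 and 11. 1 has the earlier label → 1.
11 needed 2, 4, 6, 7 and 10, now all done → 11.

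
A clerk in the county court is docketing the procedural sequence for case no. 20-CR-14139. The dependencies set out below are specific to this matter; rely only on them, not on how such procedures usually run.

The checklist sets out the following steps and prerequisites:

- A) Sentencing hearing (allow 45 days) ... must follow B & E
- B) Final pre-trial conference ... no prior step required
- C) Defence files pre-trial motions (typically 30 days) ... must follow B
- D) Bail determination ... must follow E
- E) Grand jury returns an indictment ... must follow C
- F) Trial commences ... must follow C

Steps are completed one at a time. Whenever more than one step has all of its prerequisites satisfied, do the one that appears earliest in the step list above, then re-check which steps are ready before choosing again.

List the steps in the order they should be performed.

B is the only step with nothing outstanding, so it goes first.
C needed B, now all done → C.
Now E and F have their prerequisites met. E is listed earlier, so E next.
Ready: A, D and F. A is listed earlier → A.
Now D and F have their prerequisites met. D is listed earlier, so D next.
Next only F has its prerequisites met → F.

B C E A D F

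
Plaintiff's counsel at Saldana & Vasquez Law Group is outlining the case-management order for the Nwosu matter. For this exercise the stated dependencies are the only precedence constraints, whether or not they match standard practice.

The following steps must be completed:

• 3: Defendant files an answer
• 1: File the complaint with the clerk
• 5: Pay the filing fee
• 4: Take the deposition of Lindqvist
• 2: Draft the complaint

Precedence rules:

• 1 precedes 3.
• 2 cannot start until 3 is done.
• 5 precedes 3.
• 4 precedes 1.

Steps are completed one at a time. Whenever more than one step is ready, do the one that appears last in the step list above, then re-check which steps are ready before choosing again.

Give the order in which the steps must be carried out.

4, 5, 1, 3, 2

4 and 5 have no prerequisites; 4 is listed later, so 4 is first.
1 now also ready, so the ready set is {5, 1}; 5 is listed later → 5.
1 needed 4, now all done → 1.
3 is the only step now ready → 3.
2 needed 3, now all done → 2.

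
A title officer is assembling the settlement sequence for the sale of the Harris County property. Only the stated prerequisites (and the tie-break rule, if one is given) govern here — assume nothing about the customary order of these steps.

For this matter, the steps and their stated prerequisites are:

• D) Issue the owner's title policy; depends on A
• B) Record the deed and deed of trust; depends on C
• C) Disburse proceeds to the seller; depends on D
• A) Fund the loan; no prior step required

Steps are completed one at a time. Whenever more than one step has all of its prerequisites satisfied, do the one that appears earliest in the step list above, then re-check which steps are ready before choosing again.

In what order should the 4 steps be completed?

A D C B

Only A has no prerequisites, so it is first.
D is the only step now ready → D.
Next only C has its prerequisites met → C.
That leaves B as the only ready step → B.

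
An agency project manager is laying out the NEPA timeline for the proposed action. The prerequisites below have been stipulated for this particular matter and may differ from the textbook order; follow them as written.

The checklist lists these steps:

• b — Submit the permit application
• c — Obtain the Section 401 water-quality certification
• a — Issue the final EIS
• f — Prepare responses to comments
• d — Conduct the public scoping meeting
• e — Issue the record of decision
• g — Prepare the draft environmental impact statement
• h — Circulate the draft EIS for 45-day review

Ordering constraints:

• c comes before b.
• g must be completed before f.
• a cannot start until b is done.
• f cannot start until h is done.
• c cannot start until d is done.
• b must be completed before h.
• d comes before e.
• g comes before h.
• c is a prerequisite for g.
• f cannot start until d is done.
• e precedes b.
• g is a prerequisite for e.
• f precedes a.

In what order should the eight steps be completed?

Only d has no prerequisites, so it is first.
c needed d, now all done → c.
g is the only step now ready → g.
That leaves e as the only ready step → e.
b needed c and e, now all done → b.
That leaves h as the only ready step → h.
f is the only step now ready → f.
a needed b and f, now all done → a.

d → c → g → e → b → h → f → a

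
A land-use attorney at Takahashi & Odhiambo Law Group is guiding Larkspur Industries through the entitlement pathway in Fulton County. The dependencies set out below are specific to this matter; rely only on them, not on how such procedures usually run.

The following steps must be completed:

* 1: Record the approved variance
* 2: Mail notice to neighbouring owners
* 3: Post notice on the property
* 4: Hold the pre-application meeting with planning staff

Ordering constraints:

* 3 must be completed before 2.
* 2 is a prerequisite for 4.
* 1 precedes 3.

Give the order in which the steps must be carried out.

1, 3, 2, 4

1 is the only step with nothing outstanding, so it goes first.
3 needed 1, now all done → 3.
2 is the only step now ready → 2.
4 needed 2, now all done → 4.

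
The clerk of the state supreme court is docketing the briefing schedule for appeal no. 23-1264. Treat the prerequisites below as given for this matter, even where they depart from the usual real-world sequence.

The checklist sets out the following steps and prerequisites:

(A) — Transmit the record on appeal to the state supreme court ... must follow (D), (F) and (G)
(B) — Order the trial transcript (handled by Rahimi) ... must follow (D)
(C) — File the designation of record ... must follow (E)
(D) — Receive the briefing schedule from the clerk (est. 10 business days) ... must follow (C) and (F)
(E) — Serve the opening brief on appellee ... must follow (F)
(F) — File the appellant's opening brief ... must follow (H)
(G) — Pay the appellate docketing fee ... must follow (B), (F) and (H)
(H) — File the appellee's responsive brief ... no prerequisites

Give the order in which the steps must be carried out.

(H) (F) (E) (C) (D) (B) (G) (A)

(H) has no prerequisites → (H) first.
That leaves (F) as the only ready step → (F).
That leaves (E) as the only ready step → (E).
(C) needed (E), now all done → (C).
That leaves (D) as the only ready step → (D).
Next only (B) has its prerequisites met → (B).
Next only (G) has its prerequisites met → (G).
That leaves (A) as the only ready step → (A).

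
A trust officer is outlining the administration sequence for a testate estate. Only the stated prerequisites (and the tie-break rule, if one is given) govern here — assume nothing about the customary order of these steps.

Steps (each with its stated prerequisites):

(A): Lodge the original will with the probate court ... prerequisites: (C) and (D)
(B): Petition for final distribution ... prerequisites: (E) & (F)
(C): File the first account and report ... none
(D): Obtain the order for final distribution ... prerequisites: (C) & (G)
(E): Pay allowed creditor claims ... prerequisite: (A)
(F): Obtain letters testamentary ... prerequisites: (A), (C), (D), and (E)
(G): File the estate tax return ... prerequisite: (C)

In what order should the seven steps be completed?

(C) (G) (D) (A) (E) (F) (B)

(C) has no prerequisites → (C) first.
(G) needed (C), now all done → (G).
(D) needed (C) and (G), now all done → (D).
(A) needed (C) and (D), now all done → (A).
That leaves (E) as the only ready step → (E).
That leaves (F) as the only ready step → (F).
(B) needed (E) and (F), now all done → (B).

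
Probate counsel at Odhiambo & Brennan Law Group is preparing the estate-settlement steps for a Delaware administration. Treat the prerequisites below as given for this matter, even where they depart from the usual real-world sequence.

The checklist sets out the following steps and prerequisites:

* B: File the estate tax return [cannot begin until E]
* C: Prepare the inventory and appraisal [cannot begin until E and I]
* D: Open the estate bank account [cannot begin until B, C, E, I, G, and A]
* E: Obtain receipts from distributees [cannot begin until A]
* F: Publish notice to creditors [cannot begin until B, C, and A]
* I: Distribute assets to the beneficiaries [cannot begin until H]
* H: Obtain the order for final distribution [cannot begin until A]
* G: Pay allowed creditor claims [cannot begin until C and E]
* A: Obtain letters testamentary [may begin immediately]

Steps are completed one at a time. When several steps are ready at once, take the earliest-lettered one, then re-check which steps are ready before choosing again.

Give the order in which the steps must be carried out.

A, E, B, H, I, C, F, G, D

A has no prerequisites → A first.
Now E and H have their prerequisites met. E has the earlier label, so E next.
Now B and H have their prerequisites met. B has the earlier label, so B next.
That leaves H as the only ready step → H.
I is the only step now ready → I.
C is the only step now ready → C.
F and G are both available; F has the earlier label → F.
G needed C and E, now all done → G.
Next only D has its prerequisites met → D.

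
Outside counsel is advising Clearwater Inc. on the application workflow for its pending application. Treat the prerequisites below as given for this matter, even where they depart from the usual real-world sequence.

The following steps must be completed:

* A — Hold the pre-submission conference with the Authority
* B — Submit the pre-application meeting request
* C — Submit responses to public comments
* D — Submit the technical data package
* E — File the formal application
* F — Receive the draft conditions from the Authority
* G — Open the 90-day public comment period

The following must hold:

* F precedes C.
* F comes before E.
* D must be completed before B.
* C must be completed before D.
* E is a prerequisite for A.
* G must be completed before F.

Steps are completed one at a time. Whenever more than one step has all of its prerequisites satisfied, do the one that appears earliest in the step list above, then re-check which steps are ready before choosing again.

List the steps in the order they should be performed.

G → F → C → D → B → E → A

G has no prerequisites → G first.
That leaves F as the only ready step → F.
Ready: C and E. C is listed earlier → C.
D now also ready, so the ready set is {D, E}; D is listed earlier → D.
B and E are both available; B is listed earlier → B.
Next only E has its prerequisites met → E.
A needed E, now all done → A.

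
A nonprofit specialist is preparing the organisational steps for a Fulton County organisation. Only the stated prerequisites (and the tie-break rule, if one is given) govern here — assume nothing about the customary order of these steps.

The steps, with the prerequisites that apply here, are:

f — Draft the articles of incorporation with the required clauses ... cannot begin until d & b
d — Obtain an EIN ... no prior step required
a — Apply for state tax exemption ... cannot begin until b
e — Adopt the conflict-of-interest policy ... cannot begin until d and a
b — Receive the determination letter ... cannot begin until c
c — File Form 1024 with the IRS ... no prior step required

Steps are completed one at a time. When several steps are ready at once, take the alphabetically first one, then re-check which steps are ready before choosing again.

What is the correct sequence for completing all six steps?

c → b → a → d → e → f

Nothing is required for c and d. c has the earlier label → c first.
Now b and d have their prerequisites met. b has the earlier label, so b next.
a and d are both available; a has the earlier label → a.
Next only d has its prerequisites met → d.
Ready: e and f. e has the earlier label → e.
That leaves f as the only ready step → f.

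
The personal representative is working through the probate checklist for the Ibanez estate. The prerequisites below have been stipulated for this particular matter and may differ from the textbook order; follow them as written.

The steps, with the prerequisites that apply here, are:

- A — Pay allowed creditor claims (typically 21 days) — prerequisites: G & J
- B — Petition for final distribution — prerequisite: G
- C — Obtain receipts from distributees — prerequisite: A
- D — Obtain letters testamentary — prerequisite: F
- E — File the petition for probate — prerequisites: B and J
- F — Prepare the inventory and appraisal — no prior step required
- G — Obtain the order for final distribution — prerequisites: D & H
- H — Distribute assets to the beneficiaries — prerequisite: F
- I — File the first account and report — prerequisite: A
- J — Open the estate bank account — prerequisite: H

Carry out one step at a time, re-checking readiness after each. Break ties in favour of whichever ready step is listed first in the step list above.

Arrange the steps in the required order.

F has no prerequisites → F first.
Ready: D and H. D is listed earlier → D.
H is the only step now ready → H.
G and J are both available; G is listed earlier → G.
B now also ready, so the ready set is {B, J}; B is listed earlier → B.
J needed H, now all done → J.
A and E are both available; A is listed earlier → A.
Now C, E and I have their prerequisites met. C is listed earlier, so C next.
E and I are both available; E is listed earlier → E.
I needed A, now all done → I.

F, D, H, G, B, J, A, C, E, I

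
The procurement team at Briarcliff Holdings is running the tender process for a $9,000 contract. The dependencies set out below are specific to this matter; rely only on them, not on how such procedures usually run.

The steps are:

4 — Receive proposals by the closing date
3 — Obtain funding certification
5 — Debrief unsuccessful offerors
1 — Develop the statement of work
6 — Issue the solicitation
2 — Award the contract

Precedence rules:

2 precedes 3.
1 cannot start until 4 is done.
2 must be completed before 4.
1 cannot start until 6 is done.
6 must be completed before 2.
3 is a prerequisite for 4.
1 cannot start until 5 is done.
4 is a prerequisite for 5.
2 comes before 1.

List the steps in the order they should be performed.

6 is the only step with nothing outstanding, so it goes first.
That leaves 2 as the only ready step → 2.
That leaves 3 as the only ready step → 3.
4 needed 3 and 2, now all done → 4.
5 needed 4, now all done → 5.
1 is the only step now ready → 1.

6, 2, 3, 4, 5, 1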